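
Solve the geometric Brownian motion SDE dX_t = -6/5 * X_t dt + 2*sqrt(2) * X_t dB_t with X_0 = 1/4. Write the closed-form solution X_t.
X_t = 1/4 * exp((-26/5) * t + (2*sqrt(2)) * B_t)

For GBM dX = mu X dt + sigma X dB with X_0 = x_0, apply Itô to Y = log X: dY = (mu - sigma^2/2) dt + sigma dB, so Y_t = log(x_0) + (mu - sigma^2/2) t + sigma B_t and hence X_t = x_0 * exp((mu - sigma^2/2) t + sigma B_t).
With mu = -6/5, sigma = 2*sqrt(2), x_0 = 1/4, this gives:
  X_t = 1/4 * exp((-26/5) * t + (2*sqrt(2)) * B_t).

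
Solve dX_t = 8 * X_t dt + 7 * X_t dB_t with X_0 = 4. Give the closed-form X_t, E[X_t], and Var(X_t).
X_t = 4 * exp((-33/2) t + (7) B_t); E[X_t] = 4*exp(8*t); Var(X_t) = 16*(exp(49*t) - 1)*exp(16*t)

For GBM dX = mu X dt + sigma X dB with X_0 = x_0, apply Itô to Y = log X: dY = (mu - sigma^2/2) dt + sigma dB, so Y_t = log(x_0) + (mu - sigma^2/2) t + sigma B_t and hence X_t = x_0 * exp((mu - sigma^2/2) t + sigma B_t).
With mu = 8, sigma = 7, x_0 = 4, this gives:
  X_t = 4 * exp((-33/2) * t + (7) * B_t).
Since sigma*B_t ~ Normal(0, sigma^2 t), E[exp(sigma*B_t)] = exp(sigma^2 t / 2); so E[X_t] = x_0 * exp((mu - sigma^2/2) t) * exp(sigma^2 t / 2) = x_0 * exp(mu t) = 4*exp(8*t).
Var(X_t) = E[X_t^2] - (E[X_t])^2 = x_0^2 * exp(2 mu t) * (exp(sigma^2 t) - 1) = 16*(exp(49*t) - 1)*exp(16*t).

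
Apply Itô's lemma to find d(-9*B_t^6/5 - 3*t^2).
d(-9*B_t^6/5 - 3*t^2) = (-27*B_t^4 - 6*t) dt + (-54*B_t^5/5) dB_t

Itô's formula for f(t, x): d f(t, B_t) = (f_t + (1/2) f_xx) dt + f_x dB_t. Compute partials of f(t, x) = -3*t^2 - 9*x^6/5:
  f_t(t,x)  = -6*t
  f_x(t,x)  = -54*x^5/5
  f_xx(t,x) = -54*x^4
Assemble drift = f_t + (1/2) f_xx = -6*t - 27*x^4 and diffusion = f_x = -54*x^5/5. Substituting x = B_t:
  d(-9*B_t^6/5 - 3*t^2) = (-27*B_t^4 - 6*t) dt + (-54*B_t^5/5) dB_t.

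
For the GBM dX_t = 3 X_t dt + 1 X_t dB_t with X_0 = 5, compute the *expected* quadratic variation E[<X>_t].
E[<X>_t] = 25*exp(7*t)/7 - 25/7

<X>_t = int_0^t (1 * X_s)^2 ds. Taking expectation inside the integral: E[<X>_t] = 1^2 * int_0^t E[X_s^2] ds. For GBM, E[X_s^2] = x_0^2 * exp((2 mu + sigma^2) s). Integrating:
  E[<X>_t] = 1^2 * 5^2 * (exp((2*3 + 1^2) t) - 1) / (2*3 + 1^2)
           = 1^2 * 5^2 * (exp(7 t) - 1) / 7 = 25*exp(7*t)/7 - 25/7.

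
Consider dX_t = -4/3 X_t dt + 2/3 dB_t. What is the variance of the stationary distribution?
lim Var(X_t) = 1/6

The OU SDE dX = -theta X dt + sigma dB admits the integrating factor exp(theta t): d(exp(theta t) X_t) = sigma exp(theta t) dB_t. Integrating from 0 to t gives X_t = x_0 * exp(-theta t) + sigma * int_0^t exp(-theta (t-s)) dB_s for any initial x_0. The Itô integral has variance (by the Itô isometry) sigma^2 * int_0^t exp(-2 theta (t - s)) ds = sigma^2 * (1 - exp(-2 theta t)) / (2 theta), independent of x_0.
With theta = 4/3, sigma = 2/3:
  Var(X_t) = (2/3)^2 * (1 - exp(-2*4/3 t)) / (2 * 4/3) = 1/6 - exp(-8*t/3)/6.
As t -> infinity, exp(-2*4/3 t) -> 0, so the stationary variance is sigma^2 / (2 theta) = 1/6.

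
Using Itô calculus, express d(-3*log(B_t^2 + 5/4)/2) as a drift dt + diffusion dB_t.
d(-3*log(B_t^2 + 5/4)/2) = (6*(4*B_t^2 - 5)/(4*B_t^2 + 5)^2) dt + (-12*B_t/(4*B_t^2 + 5)) dB_t

Itô's formula for f(B_t) gives d f(B_t) = f'(B_t) dB_t + (1/2) f''(B_t) dt. Compute derivatives of f(x) = -3*log(x^2 + 5/4)/2:
  f'(x)  = -12*x/(4*x^2 + 5)
  f''(x) = 12*(4*x^2 - 5)/(4*x^2 + 5)^2
Substitute x = B_t and multiply the f'' term by 1/2:
  drift     = (1/2) * (12*(4*x^2 - 5)/(4*x^2 + 5)^2) evaluated at B_t = 6*(4*B_t^2 - 5)/(4*B_t^2 + 5)^2
  diffusion = (-12*x/(4*x^2 + 5)) evaluated at B_t = -12*B_t/(4*B_t^2 + 5)
Therefore d(-3*log(B_t^2 + 5/4)/2) = (6*(4*B_t^2 - 5)/(4*B_t^2 + 5)^2) dt + (-12*B_t/(4*B_t^2 + 5)) dB_t.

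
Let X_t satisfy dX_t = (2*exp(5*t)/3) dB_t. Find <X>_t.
<X>_t = 2*exp(10*t)/45 - 2/45

For an Itô process dX_t = a(t) dt + b(t) dB_t, the quadratic variation is <X>_t = int_0^t b(s)^2 ds (the drift term does not contribute). Here b(s) = 2*exp(5*s)/3, so
  b(s)^2 = 4*exp(10*s)/9.
Integrating from 0 to t:
  <X>_t = int_0^t (4*exp(10*s)/9) ds = 2*exp(10*t)/45 - 2/45.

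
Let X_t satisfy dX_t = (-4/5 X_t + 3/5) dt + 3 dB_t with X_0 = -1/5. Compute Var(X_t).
Var(X_t) = 45/8 - 45*exp(-8*t/5)/8

The variance V(t) = Var(X_t) satisfies V'(t) = 2 a V(t) + c^2 with V(0) = 0 (drift coefficient is linear in X, diffusion is constant). With a = -4/5, c = 3, the solution is
  V(t) = (c^2 / (2 a)) * (exp(2 a t) - 1)
       = (3^2 / (2*(-4/5))) * (exp((-8/5) t) - 1)
       = 45/8 - 45*exp(-8*t/5)/8.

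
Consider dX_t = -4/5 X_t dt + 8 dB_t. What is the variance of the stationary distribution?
lim Var(X_t) = 40

The OU SDE dX = -theta X dt + sigma dB admits the integrating factor exp(theta t): d(exp(theta t) X_t) = sigma exp(theta t) dB_t. Integrating from 0 to t gives X_t = x_0 * exp(-theta t) + sigma * int_0^t exp(-theta (t-s)) dB_s for any initial x_0. The Itô integral has variance (by the Itô isometry) sigma^2 * int_0^t exp(-2 theta (t - s)) ds = sigma^2 * (1 - exp(-2 theta t)) / (2 theta), independent of x_0.
With theta = 4/5, sigma = 8:
  Var(X_t) = (8)^2 * (1 - exp(-2*4/5 t)) / (2 * 4/5) = 40 - 40*exp(-8*t/5).
As t -> infinity, exp(-2*4/5 t) -> 0, so the stationary variance is sigma^2 / (2 theta) = 40.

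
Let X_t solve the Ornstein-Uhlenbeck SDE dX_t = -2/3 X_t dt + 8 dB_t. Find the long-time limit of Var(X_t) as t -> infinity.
lim Var(X_t) = 48

The OU SDE dX = -theta X dt + sigma dB admits the integrating factor exp(theta t): d(exp(theta t) X_t) = sigma exp(theta t) dB_t. Integrating from 0 to t gives X_t = x_0 * exp(-theta t) + sigma * int_0^t exp(-theta (t-s)) dB_s for any initial x_0. The Itô integral has variance (by the Itô isometry) sigma^2 * int_0^t exp(-2 theta (t - s)) ds = sigma^2 * (1 - exp(-2 theta t)) / (2 theta), independent of x_0.
With theta = 2/3, sigma = 8:
  Var(X_t) = (8)^2 * (1 - exp(-2*2/3 t)) / (2 * 2/3) = 48 - 48*exp(-4*t/3).
As t -> infinity, exp(-2*2/3 t) -> 0, so the stationary variance is sigma^2 / (2 theta) = 48.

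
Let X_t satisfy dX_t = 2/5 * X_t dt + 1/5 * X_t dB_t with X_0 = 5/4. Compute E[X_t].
E[X_t] = 5*exp(2*t/5)/4

For GBM dX = mu X dt + sigma X dB with X_0 = x_0, apply Itô to Y = log X: dY = (mu - sigma^2/2) dt + sigma dB, so Y_t = log(x_0) + (mu - sigma^2/2) t + sigma B_t and hence X_t = x_0 * exp((mu - sigma^2/2) t + sigma B_t).
With mu = 2/5, sigma = 1/5, x_0 = 5/4, this gives:
  X_t = 5/4 * exp((19/50) * t + (1/5) * B_t).
Since sigma*B_t ~ Normal(0, sigma^2 t), E[exp(sigma*B_t)] = exp(sigma^2 t / 2); so E[X_t] = x_0 * exp((mu - sigma^2/2) t) * exp(sigma^2 t / 2) = x_0 * exp(mu t) = 5*exp(2*t/5)/4.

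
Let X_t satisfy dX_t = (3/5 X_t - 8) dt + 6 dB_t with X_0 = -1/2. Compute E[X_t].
E[X_t] = 40/3 - 83*exp(3*t/5)/6

Taking expectations and using E[dB_t] = 0, the mean m(t) = E[X_t] satisfies the ODE m'(t) = a m(t) + b with m(0) = x_0. With a = 3/5, b = -8, x_0 = -1/2, the solution is
  m(t) = x_0 * exp(a t) + (b/a) * (exp(a t) - 1)
       = (-1/2) * exp((3/5) t) + ((-8)/(3/5)) * (exp((3/5) t) - 1)
       = 40/3 - 83*exp(3*t/5)/6.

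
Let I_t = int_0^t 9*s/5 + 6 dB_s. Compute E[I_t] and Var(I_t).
E[I_t] = 0; Var(I_t) = 9*t*(3*t^2 + 30*t + 100)/25

The Itô integral of a deterministic integrand f(s) has mean 0 because each increment f(s) * (B_{s+ds} - B_s) has mean 0. By the Itô isometry:
  Var( int_0^t f(s) dB_s ) = E[ (int_0^t f(s) dB_s)^2 ] = int_0^t f(s)^2 ds.
Here f(s) = 9*s/5 + 6, so f(s)^2 = 9*(3*s + 10)^2/25. Integrate:
  int_0^t (9*(3*s + 10)^2/25) ds = 9*t*(3*t^2 + 30*t + 100)/25.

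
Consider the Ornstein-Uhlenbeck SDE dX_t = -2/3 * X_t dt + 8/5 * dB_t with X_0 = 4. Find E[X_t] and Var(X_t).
E[X_t] = 4*exp(-2*t/3); Var(X_t) = 48/25 - 48*exp(-4*t/3)/25

The OU SDE dX = -theta X dt + sigma dB admits the integrating factor exp(theta t): d(exp(theta t) X_t) = sigma exp(theta t) dB_t. Integrating from 0 to t:
  X_t = x_0 * exp(-theta t) + sigma * int_0^t exp(-theta (t-s)) dB_s.
The Itô integral has mean 0 and (by the Itô isometry) variance sigma^2 * int_0^t exp(-2 theta (t - s)) ds = sigma^2 * (1 - exp(-2 theta t)) / (2 theta).
With theta = 2/3, sigma = 8/5, x_0 = 4:
  E[X_t] = 4 * exp(-2/3 t) = 4*exp(-2*t/3)
  Var(X_t) = (8/5)^2 * (1 - exp(-2*2/3 t)) / (2 * 2/3) = 48/25 - 48*exp(-4*t/3)/25.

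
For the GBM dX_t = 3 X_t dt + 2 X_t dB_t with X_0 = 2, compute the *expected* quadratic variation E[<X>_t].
E[<X>_t] = 8*exp(10*t)/5 - 8/5

<X>_t = int_0^t (2 * X_s)^2 ds. Taking expectation inside the integral: E[<X>_t] = 2^2 * int_0^t E[X_s^2] ds. For GBM, E[X_s^2] = x_0^2 * exp((2 mu + sigma^2) s). Integrating:
  E[<X>_t] = 2^2 * 2^2 * (exp((2*3 + 2^2) t) - 1) / (2*3 + 2^2)
           = 2^2 * 2^2 * (exp(10 t) - 1) / 10 = 8*exp(10*t)/5 - 8/5.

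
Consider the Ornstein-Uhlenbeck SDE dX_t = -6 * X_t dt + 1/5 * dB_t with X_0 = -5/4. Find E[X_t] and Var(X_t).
E[X_t] = -5*exp(-6*t)/4; Var(X_t) = 1/300 - exp(-12*t)/300

The OU SDE dX = -theta X dt + sigma dB admits the integrating factor exp(theta t): d(exp(theta t) X_t) = sigma exp(theta t) dB_t. Integrating from 0 to t:
  X_t = x_0 * exp(-theta t) + sigma * int_0^t exp(-theta (t-s)) dB_s.
The Itô integral has mean 0 and (by the Itô isometry) variance sigma^2 * int_0^t exp(-2 theta (t - s)) ds = sigma^2 * (1 - exp(-2 theta t)) / (2 theta).
With theta = 6, sigma = 1/5, x_0 = -5/4:
  E[X_t] = -5/4 * exp(-6 t) = -5*exp(-6*t)/4
  Var(X_t) = (1/5)^2 * (1 - exp(-2*6 t)) / (2 * 6) = 1/300 - exp(-12*t)/300.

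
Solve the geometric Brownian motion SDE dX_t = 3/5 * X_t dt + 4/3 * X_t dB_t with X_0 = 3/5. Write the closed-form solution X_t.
X_t = 3/5 * exp((-13/45) * t + (4/3) * B_t)

For GBM dX = mu X dt + sigma X dB with X_0 = x_0, apply Itô to Y = log X: dY = (mu - sigma^2/2) dt + sigma dB, so Y_t = log(x_0) + (mu - sigma^2/2) t + sigma B_t and hence X_t = x_0 * exp((mu - sigma^2/2) t + sigma B_t).
With mu = 3/5, sigma = 4/3, x_0 = 3/5, this gives:
  X_t = 3/5 * exp((-13/45) * t + (4/3) * B_t).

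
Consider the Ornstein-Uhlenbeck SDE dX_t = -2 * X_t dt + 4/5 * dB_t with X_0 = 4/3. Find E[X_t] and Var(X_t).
E[X_t] = 4*exp(-2*t)/3; Var(X_t) = 4/25 - 4*exp(-4*t)/25

The OU SDE dX = -theta X dt + sigma dB admits the integrating factor exp(theta t): d(exp(theta t) X_t) = sigma exp(theta t) dB_t. Integrating from 0 to t:
  X_t = x_0 * exp(-theta t) + sigma * int_0^t exp(-theta (t-s)) dB_s.
The Itô integral has mean 0 and (by the Itô isometry) variance sigma^2 * int_0^t exp(-2 theta (t - s)) ds = sigma^2 * (1 - exp(-2 theta t)) / (2 theta).
With theta = 2, sigma = 4/5, x_0 = 4/3:
  E[X_t] = 4/3 * exp(-2 t) = 4*exp(-2*t)/3
  Var(X_t) = (4/5)^2 * (1 - exp(-2*2 t)) / (2 * 2) = 4/25 - 4*exp(-4*t)/25.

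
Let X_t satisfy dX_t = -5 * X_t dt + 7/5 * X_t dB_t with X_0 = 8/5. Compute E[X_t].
E[X_t] = 8*exp(-5*t)/5

For GBM dX = mu X dt + sigma X dB with X_0 = x_0, apply Itô to Y = log X: dY = (mu - sigma^2/2) dt + sigma dB, so Y_t = log(x_0) + (mu - sigma^2/2) t + sigma B_t and hence X_t = x_0 * exp((mu - sigma^2/2) t + sigma B_t).
With mu = -5, sigma = 7/5, x_0 = 8/5, this gives:
  X_t = 8/5 * exp((-299/50) * t + (7/5) * B_t).
Since sigma*B_t ~ Normal(0, sigma^2 t), E[exp(sigma*B_t)] = exp(sigma^2 t / 2); so E[X_t] = x_0 * exp((mu - sigma^2/2) t) * exp(sigma^2 t / 2) = x_0 * exp(mu t) = 8*exp(-5*t)/5.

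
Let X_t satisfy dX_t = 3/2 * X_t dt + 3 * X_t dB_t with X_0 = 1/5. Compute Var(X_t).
Var(X_t) = (exp(9*t) - 1)*exp(3*t)/25

For GBM dX = mu X dt + sigma X dB with X_0 = x_0, apply Itô to Y = log X: dY = (mu - sigma^2/2) dt + sigma dB, so Y_t = log(x_0) + (mu - sigma^2/2) t + sigma B_t and hence X_t = x_0 * exp((mu - sigma^2/2) t + sigma B_t).
With mu = 3/2, sigma = 3, x_0 = 1/5, this gives:
  X_t = 1/5 * exp((-3) * t + (3) * B_t).
Since sigma*B_t ~ Normal(0, sigma^2 t), E[exp(sigma*B_t)] = exp(sigma^2 t / 2); so E[X_t] = x_0 * exp((mu - sigma^2/2) t) * exp(sigma^2 t / 2) = x_0 * exp(mu t) = exp(3*t/2)/5.
Var(X_t) = E[X_t^2] - (E[X_t])^2 = x_0^2 * exp(2 mu t) * (exp(sigma^2 t) - 1) = (exp(9*t) - 1)*exp(3*t)/25.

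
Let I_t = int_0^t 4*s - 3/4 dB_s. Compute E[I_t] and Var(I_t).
E[I_t] = 0; Var(I_t) = t*(256*t^2 - 144*t + 27)/48

The Itô integral of a deterministic integrand f(s) has mean 0 because each increment f(s) * (B_{s+ds} - B_s) has mean 0. By the Itô isometry:
  Var( int_0^t f(s) dB_s ) = E[ (int_0^t f(s) dB_s)^2 ] = int_0^t f(s)^2 ds.
Here f(s) = 4*s - 3/4, so f(s)^2 = (16*s - 3)^2/16. Integrate:
  int_0^t ((16*s - 3)^2/16) ds = t*(256*t^2 - 144*t + 27)/48.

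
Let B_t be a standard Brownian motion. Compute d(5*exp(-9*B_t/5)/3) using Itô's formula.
d(5*exp(-9*B_t/5)/3) = (27*exp(-9*B_t/5)/10) dt + (-3*exp(-9*B_t/5)) dB_t

Itô's formula for f(B_t) gives d f(B_t) = f'(B_t) dB_t + (1/2) f''(B_t) dt. Compute derivatives of f(x) = 5*exp(-9*x/5)/3:
  f'(x)  = -3*exp(-9*x/5)
  f''(x) = 27*exp(-9*x/5)/5
Substitute x = B_t and multiply the f'' term by 1/2:
  drift     = (1/2) * (27*exp(-9*x/5)/5) evaluated at B_t = 27*exp(-9*B_t/5)/10
  diffusion = (-3*exp(-9*x/5)) evaluated at B_t = -3*exp(-9*B_t/5)
Therefore d(5*exp(-9*B_t/5)/3) = (27*exp(-9*B_t/5)/10) dt + (-3*exp(-9*B_t/5)) dB_t.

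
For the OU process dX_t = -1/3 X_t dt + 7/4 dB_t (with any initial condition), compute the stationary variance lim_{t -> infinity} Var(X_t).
lim Var(X_t) = 147/32

The OU SDE dX = -theta X dt + sigma dB admits the integrating factor exp(theta t): d(exp(theta t) X_t) = sigma exp(theta t) dB_t. Integrating from 0 to t gives X_t = x_0 * exp(-theta t) + sigma * int_0^t exp(-theta (t-s)) dB_s for any initial x_0. The Itô integral has variance (by the Itô isometry) sigma^2 * int_0^t exp(-2 theta (t - s)) ds = sigma^2 * (1 - exp(-2 theta t)) / (2 theta), independent of x_0.
With theta = 1/3, sigma = 7/4:
  Var(X_t) = (7/4)^2 * (1 - exp(-2*1/3 t)) / (2 * 1/3) = 147/32 - 147*exp(-2*t/3)/32.
As t -> infinity, exp(-2*1/3 t) -> 0, so the stationary variance is sigma^2 / (2 theta) = 147/32.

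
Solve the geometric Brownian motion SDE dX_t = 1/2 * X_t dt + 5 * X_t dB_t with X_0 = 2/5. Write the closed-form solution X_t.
X_t = 2/5 * exp((-12) * t + (5) * B_t)

For GBM dX = mu X dt + sigma X dB with X_0 = x_0, apply Itô to Y = log X: dY = (mu - sigma^2/2) dt + sigma dB, so Y_t = log(x_0) + (mu - sigma^2/2) t + sigma B_t and hence X_t = x_0 * exp((mu - sigma^2/2) t + sigma B_t).
With mu = 1/2, sigma = 5, x_0 = 2/5, this gives:
  X_t = 2/5 * exp((-12) * t + (5) * B_t).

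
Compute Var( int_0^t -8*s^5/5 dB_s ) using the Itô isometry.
Var = 64*t^11/275

The Itô integral of a deterministic integrand f(s) has mean 0 because each increment f(s) * (B_{s+ds} - B_s) has mean 0. By the Itô isometry:
  Var( int_0^t f(s) dB_s ) = E[ (int_0^t f(s) dB_s)^2 ] = int_0^t f(s)^2 ds.
Here f(s) = -8*s^5/5, so f(s)^2 = 64*s^10/25. Integrate:
  int_0^t (64*s^10/25) ds = 64*t^11/275.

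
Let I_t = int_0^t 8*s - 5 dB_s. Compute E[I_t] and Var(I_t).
E[I_t] = 0; Var(I_t) = t*(64*t^2 - 120*t + 75)/3

The Itô integral of a deterministic integrand f(s) has mean 0 because each increment f(s) * (B_{s+ds} - B_s) has mean 0. By the Itô isometry:
  Var( int_0^t f(s) dB_s ) = E[ (int_0^t f(s) dB_s)^2 ] = int_0^t f(s)^2 ds.
Here f(s) = 8*s - 5, so f(s)^2 = (8*s - 5)^2. Integrate:
  int_0^t ((8*s - 5)^2) ds = t*(64*t^2 - 120*t + 75)/3.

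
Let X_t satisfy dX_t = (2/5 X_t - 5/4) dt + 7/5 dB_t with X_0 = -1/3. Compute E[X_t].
E[X_t] = 25/8 - 83*exp(2*t/5)/24

Taking expectations and using E[dB_t] = 0, the mean m(t) = E[X_t] satisfies the ODE m'(t) = a m(t) + b with m(0) = x_0. With a = 2/5, b = -5/4, x_0 = -1/3, the solution is
  m(t) = x_0 * exp(a t) + (b/a) * (exp(a t) - 1)
       = (-1/3) * exp((2/5) t) + ((-5/4)/(2/5)) * (exp((2/5) t) - 1)
       = 25/8 - 83*exp(2*t/5)/24.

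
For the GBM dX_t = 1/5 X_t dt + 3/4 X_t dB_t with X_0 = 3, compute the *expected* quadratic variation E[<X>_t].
E[<X>_t] = 405*exp(77*t/80)/77 - 405/77

<X>_t = int_0^t ((3/4) * X_s)^2 ds. Taking expectation inside the integral: E[<X>_t] = (3/4)^2 * int_0^t E[X_s^2] ds. For GBM, E[X_s^2] = x_0^2 * exp((2 mu + sigma^2) s). Integrating:
  E[<X>_t] = (3/4)^2 * 3^2 * (exp((2*(1/5) + (3/4)^2) t) - 1) / (2*(1/5) + (3/4)^2)
           = (3/4)^2 * 3^2 * (exp((77/80) t) - 1) / (77/80) = 405*exp(77*t/80)/77 - 405/77.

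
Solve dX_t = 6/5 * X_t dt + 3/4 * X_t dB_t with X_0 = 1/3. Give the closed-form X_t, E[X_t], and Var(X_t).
X_t = 1/3 * exp((147/160) t + (3/4) B_t); E[X_t] = exp(6*t/5)/3; Var(X_t) = (exp(9*t/16) - 1)*exp(12*t/5)/9

For GBM dX = mu X dt + sigma X dB with X_0 = x_0, apply Itô to Y = log X: dY = (mu - sigma^2/2) dt + sigma dB, so Y_t = log(x_0) + (mu - sigma^2/2) t + sigma B_t and hence X_t = x_0 * exp((mu - sigma^2/2) t + sigma B_t).
With mu = 6/5, sigma = 3/4, x_0 = 1/3, this gives:
  X_t = 1/3 * exp((147/160) * t + (3/4) * B_t).
Since sigma*B_t ~ Normal(0, sigma^2 t), E[exp(sigma*B_t)] = exp(sigma^2 t / 2); so E[X_t] = x_0 * exp((mu - sigma^2/2) t) * exp(sigma^2 t / 2) = x_0 * exp(mu t) = exp(6*t/5)/3.
Var(X_t) = E[X_t^2] - (E[X_t])^2 = x_0^2 * exp(2 mu t) * (exp(sigma^2 t) - 1) = (exp(9*t/16) - 1)*exp(12*t/5)/9.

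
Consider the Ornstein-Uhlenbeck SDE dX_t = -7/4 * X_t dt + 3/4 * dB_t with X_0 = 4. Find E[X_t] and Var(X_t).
E[X_t] = 4*exp(-7*t/4); Var(X_t) = 9/56 - 9*exp(-7*t/2)/56

The OU SDE dX = -theta X dt + sigma dB admits the integrating factor exp(theta t): d(exp(theta t) X_t) = sigma exp(theta t) dB_t. Integrating from 0 to t:
  X_t = x_0 * exp(-theta t) + sigma * int_0^t exp(-theta (t-s)) dB_s.
The Itô integral has mean 0 and (by the Itô isometry) variance sigma^2 * int_0^t exp(-2 theta (t - s)) ds = sigma^2 * (1 - exp(-2 theta t)) / (2 theta).
With theta = 7/4, sigma = 3/4, x_0 = 4:
  E[X_t] = 4 * exp(-7/4 t) = 4*exp(-7*t/4)
  Var(X_t) = (3/4)^2 * (1 - exp(-2*7/4 t)) / (2 * 7/4) = 9/56 - 9*exp(-7*t/2)/56.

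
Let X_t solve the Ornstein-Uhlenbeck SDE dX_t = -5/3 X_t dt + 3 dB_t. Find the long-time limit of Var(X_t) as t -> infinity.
lim Var(X_t) = 27/10

The OU SDE dX = -theta X dt + sigma dB admits the integrating factor exp(theta t): d(exp(theta t) X_t) = sigma exp(theta t) dB_t. Integrating from 0 to t gives X_t = x_0 * exp(-theta t) + sigma * int_0^t exp(-theta (t-s)) dB_s for any initial x_0. The Itô integral has variance (by the Itô isometry) sigma^2 * int_0^t exp(-2 theta (t - s)) ds = sigma^2 * (1 - exp(-2 theta t)) / (2 theta), independent of x_0.
With theta = 5/3, sigma = 3:
  Var(X_t) = (3)^2 * (1 - exp(-2*5/3 t)) / (2 * 5/3) = 27/10 - 27*exp(-10*t/3)/10.
As t -> infinity, exp(-2*5/3 t) -> 0, so the stationary variance is sigma^2 / (2 theta) = 27/10.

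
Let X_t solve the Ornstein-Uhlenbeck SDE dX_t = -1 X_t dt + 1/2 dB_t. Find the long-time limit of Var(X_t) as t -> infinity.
lim Var(X_t) = 1/8

The OU SDE dX = -theta X dt + sigma dB admits the integrating factor exp(theta t): d(exp(theta t) X_t) = sigma exp(theta t) dB_t. Integrating from 0 to t gives X_t = x_0 * exp(-theta t) + sigma * int_0^t exp(-theta (t-s)) dB_s for any initial x_0. The Itô integral has variance (by the Itô isometry) sigma^2 * int_0^t exp(-2 theta (t - s)) ds = sigma^2 * (1 - exp(-2 theta t)) / (2 theta), independent of x_0.
With theta = 1, sigma = 1/2:
  Var(X_t) = (1/2)^2 * (1 - exp(-2*1 t)) / (2 * 1) = 1/8 - exp(-2*t)/8.
As t -> infinity, exp(-2*1 t) -> 0, so the stationary variance is sigma^2 / (2 theta) = 1/8.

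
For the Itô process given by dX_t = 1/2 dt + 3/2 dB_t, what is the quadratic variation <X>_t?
<X>_t = 9*t/4

For an Itô process dX_t = a(t) dt + b(t) dB_t, the quadratic variation is <X>_t = int_0^t b(s)^2 ds (the drift term does not contribute). Here b(s) = 3/2, so
  b(s)^2 = 9/4.
Integrating from 0 to t:
  <X>_t = int_0^t (9/4) ds = 9*t/4.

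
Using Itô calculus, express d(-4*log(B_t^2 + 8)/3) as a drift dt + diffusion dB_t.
d(-4*log(B_t^2 + 8)/3) = (4*(B_t^2 - 8)/(3*(B_t^2 + 8)^2)) dt + (-8*B_t/(3*B_t^2 + 24)) dB_t

Itô's formula for f(B_t) gives d f(B_t) = f'(B_t) dB_t + (1/2) f''(B_t) dt. Compute derivatives of f(x) = -4*log(x^2 + 8)/3:
  f'(x)  = -8*x/(3*x^2 + 24)
  f''(x) = 8*(x^2 - 8)/(3*(x^2 + 8)^2)
Substitute x = B_t and multiply the f'' term by 1/2:
  drift     = (1/2) * (8*(x^2 - 8)/(3*(x^2 + 8)^2)) evaluated at B_t = 4*(B_t^2 - 8)/(3*(B_t^2 + 8)^2)
  diffusion = (-8*x/(3*x^2 + 24)) evaluated at B_t = -8*B_t/(3*B_t^2 + 24)
Therefore d(-4*log(B_t^2 + 8)/3) = (4*(B_t^2 - 8)/(3*(B_t^2 + 8)^2)) dt + (-8*B_t/(3*B_t^2 + 24)) dB_t.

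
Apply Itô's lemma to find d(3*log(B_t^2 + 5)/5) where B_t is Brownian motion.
d(3*log(B_t^2 + 5)/5) = (3*(5 - B_t^2)/(5*(B_t^2 + 5)^2)) dt + (6*B_t/(5*(B_t^2 + 5))) dB_t

Itô's formula for f(B_t) gives d f(B_t) = f'(B_t) dB_t + (1/2) f''(B_t) dt. Compute derivatives of f(x) = 3*log(x^2 + 5)/5:
  f'(x)  = 6*x/(5*(x^2 + 5))
  f''(x) = 6*(5 - x^2)/(5*(x^2 + 5)^2)
Substitute x = B_t and multiply the f'' term by 1/2:
  drift     = (1/2) * (6*(5 - x^2)/(5*(x^2 + 5)^2)) evaluated at B_t = 3*(5 - B_t^2)/(5*(B_t^2 + 5)^2)
  diffusion = (6*x/(5*(x^2 + 5))) evaluated at B_t = 6*B_t/(5*(B_t^2 + 5))
Therefore d(3*log(B_t^2 + 5)/5) = (3*(5 - B_t^2)/(5*(B_t^2 + 5)^2)) dt + (6*B_t/(5*(B_t^2 + 5))) dB_t.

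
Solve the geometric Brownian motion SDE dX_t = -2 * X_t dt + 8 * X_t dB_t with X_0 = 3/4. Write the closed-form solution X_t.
X_t = 3/4 * exp((-34) * t + (8) * B_t)

For GBM dX = mu X dt + sigma X dB with X_0 = x_0, apply Itô to Y = log X: dY = (mu - sigma^2/2) dt + sigma dB, so Y_t = log(x_0) + (mu - sigma^2/2) t + sigma B_t and hence X_t = x_0 * exp((mu - sigma^2/2) t + sigma B_t).
With mu = -2, sigma = 8, x_0 = 3/4, this gives:
  X_t = 3/4 * exp((-34) * t + (8) * B_t).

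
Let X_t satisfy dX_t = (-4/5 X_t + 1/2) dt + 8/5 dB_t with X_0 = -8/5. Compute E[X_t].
E[X_t] = 5/8 - 89*exp(-4*t/5)/40

Taking expectations and using E[dB_t] = 0, the mean m(t) = E[X_t] satisfies the ODE m'(t) = a m(t) + b with m(0) = x_0. With a = -4/5, b = 1/2, x_0 = -8/5, the solution is
  m(t) = x_0 * exp(a t) + (b/a) * (exp(a t) - 1)
       = (-8/5) * exp((-4/5) t) + ((1/2)/(-4/5)) * (exp((-4/5) t) - 1)
       = 5/8 - 89*exp(-4*t/5)/40.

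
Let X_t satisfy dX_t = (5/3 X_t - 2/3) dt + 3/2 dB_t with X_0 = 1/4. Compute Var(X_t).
Var(X_t) = 27*exp(10*t/3)/40 - 27/40

The variance V(t) = Var(X_t) satisfies V'(t) = 2 a V(t) + c^2 with V(0) = 0 (drift coefficient is linear in X, diffusion is constant). With a = 5/3, c = 3/2, the solution is
  V(t) = (c^2 / (2 a)) * (exp(2 a t) - 1)
       = ((3/2)^2 / (2*(5/3))) * (exp((10/3) t) - 1)
       = 27*exp(10*t/3)/40 - 27/40.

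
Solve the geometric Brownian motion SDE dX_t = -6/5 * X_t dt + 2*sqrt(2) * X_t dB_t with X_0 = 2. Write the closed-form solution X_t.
X_t = 2 * exp((-26/5) * t + (2*sqrt(2)) * B_t)

For GBM dX = mu X dt + sigma X dB with X_0 = x_0, apply Itô to Y = log X: dY = (mu - sigma^2/2) dt + sigma dB, so Y_t = log(x_0) + (mu - sigma^2/2) t + sigma B_t and hence X_t = x_0 * exp((mu - sigma^2/2) t + sigma B_t).
With mu = -6/5, sigma = 2*sqrt(2), x_0 = 2, this gives:
  X_t = 2 * exp((-26/5) * t + (2*sqrt(2)) * B_t).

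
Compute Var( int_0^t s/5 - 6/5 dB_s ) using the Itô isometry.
Var = t*(t^2 - 18*t + 108)/75

The Itô integral of a deterministic integrand f(s) has mean 0 because each increment f(s) * (B_{s+ds} - B_s) has mean 0. By the Itô isometry:
  Var( int_0^t f(s) dB_s ) = E[ (int_0^t f(s) dB_s)^2 ] = int_0^t f(s)^2 ds.
Here f(s) = s/5 - 6/5, so f(s)^2 = (s - 6)^2/25. Integrate:
  int_0^t ((s - 6)^2/25) ds = t*(t^2 - 18*t + 108)/75.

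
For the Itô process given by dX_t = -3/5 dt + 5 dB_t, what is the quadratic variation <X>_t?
<X>_t = 25*t

For an Itô process dX_t = a(t) dt + b(t) dB_t, the quadratic variation is <X>_t = int_0^t b(s)^2 ds (the drift term does not contribute). Here b(s) = 5, so
  b(s)^2 = 25.
Integrating from 0 to t:
  <X>_t = int_0^t (25) ds = 25*t.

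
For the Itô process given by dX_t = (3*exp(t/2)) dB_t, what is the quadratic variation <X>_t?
<X>_t = 9*exp(t) - 9

For an Itô process dX_t = a(t) dt + b(t) dB_t, the quadratic variation is <X>_t = int_0^t b(s)^2 ds (the drift term does not contribute). Here b(s) = 3*exp(s/2), so
  b(s)^2 = 9*exp(s).
Integrating from 0 to t:
  <X>_t = int_0^t (9*exp(s)) ds = 9*exp(t) - 9.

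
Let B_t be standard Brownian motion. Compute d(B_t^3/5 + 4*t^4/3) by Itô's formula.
d(B_t^3/5 + 4*t^4/3) = (3*B_t/5 + 16*t^3/3) dt + (3*B_t^2/5) dB_t

Itô's formula for f(t, x): d f(t, B_t) = (f_t + (1/2) f_xx) dt + f_x dB_t. Compute partials of f(t, x) = 4*t^4/3 + x^3/5:
  f_t(t,x)  = 16*t^3/3
  f_x(t,x)  = 3*x^2/5
  f_xx(t,x) = 6*x/5
Assemble drift = f_t + (1/2) f_xx = 16*t^3/3 + 3*x/5 and diffusion = f_x = 3*x^2/5. Substituting x = B_t:
  d(B_t^3/5 + 4*t^4/3) = (3*B_t/5 + 16*t^3/3) dt + (3*B_t^2/5) dB_t.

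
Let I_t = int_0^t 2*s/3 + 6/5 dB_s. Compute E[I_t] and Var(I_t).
E[I_t] = 0; Var(I_t) = 4*t*(25*t^2 + 135*t + 243)/675

The Itô integral of a deterministic integrand f(s) has mean 0 because each increment f(s) * (B_{s+ds} - B_s) has mean 0. By the Itô isometry:
  Var( int_0^t f(s) dB_s ) = E[ (int_0^t f(s) dB_s)^2 ] = int_0^t f(s)^2 ds.
Here f(s) = 2*s/3 + 6/5, so f(s)^2 = 4*(5*s + 9)^2/225. Integrate:
  int_0^t (4*(5*s + 9)^2/225) ds = 4*t*(25*t^2 + 135*t + 243)/675.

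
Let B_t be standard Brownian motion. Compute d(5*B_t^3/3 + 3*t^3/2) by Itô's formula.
d(5*B_t^3/3 + 3*t^3/2) = (5*B_t + 9*t^2/2) dt + (5*B_t^2) dB_t

Itô's formula for f(t, x): d f(t, B_t) = (f_t + (1/2) f_xx) dt + f_x dB_t. Compute partials of f(t, x) = 3*t^3/2 + 5*x^3/3:
  f_t(t,x)  = 9*t^2/2
  f_x(t,x)  = 5*x^2
  f_xx(t,x) = 10*x
Assemble drift = f_t + (1/2) f_xx = 9*t^2/2 + 5*x and diffusion = f_x = 5*x^2. Substituting x = B_t:
  d(5*B_t^3/3 + 3*t^3/2) = (5*B_t + 9*t^2/2) dt + (5*B_t^2) dB_t.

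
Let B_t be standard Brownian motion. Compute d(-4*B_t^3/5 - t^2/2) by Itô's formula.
d(-4*B_t^3/5 - t^2/2) = (-12*B_t/5 - t) dt + (-12*B_t^2/5) dB_t

Itô's formula for f(t, x): d f(t, B_t) = (f_t + (1/2) f_xx) dt + f_x dB_t. Compute partials of f(t, x) = -t^2/2 - 4*x^3/5:
  f_t(t,x)  = -t
  f_x(t,x)  = -12*x^2/5
  f_xx(t,x) = -24*x/5
Assemble drift = f_t + (1/2) f_xx = -t - 12*x/5 and diffusion = f_x = -12*x^2/5. Substituting x = B_t:
  d(-4*B_t^3/5 - t^2/2) = (-12*B_t/5 - t) dt + (-12*B_t^2/5) dB_t.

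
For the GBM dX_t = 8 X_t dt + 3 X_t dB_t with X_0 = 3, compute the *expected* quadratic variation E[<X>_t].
E[<X>_t] = 81*exp(25*t)/25 - 81/25

<X>_t = int_0^t (3 * X_s)^2 ds. Taking expectation inside the integral: E[<X>_t] = 3^2 * int_0^t E[X_s^2] ds. For GBM, E[X_s^2] = x_0^2 * exp((2 mu + sigma^2) s). Integrating:
  E[<X>_t] = 3^2 * 3^2 * (exp((2*8 + 3^2) t) - 1) / (2*8 + 3^2)
           = 3^2 * 3^2 * (exp(25 t) - 1) / 25 = 81*exp(25*t)/25 - 81/25.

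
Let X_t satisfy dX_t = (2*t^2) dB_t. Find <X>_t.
<X>_t = 4*t^5/5

For an Itô process dX_t = a(t) dt + b(t) dB_t, the quadratic variation is <X>_t = int_0^t b(s)^2 ds (the drift term does not contribute). Here b(s) = 2*s^2, so
  b(s)^2 = 4*s^4.
Integrating from 0 to t:
  <X>_t = int_0^t (4*s^4) ds = 4*t^5/5.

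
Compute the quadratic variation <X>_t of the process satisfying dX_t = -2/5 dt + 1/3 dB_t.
<X>_t = t/9

For an Itô process dX_t = a(t) dt + b(t) dB_t, the quadratic variation is <X>_t = int_0^t b(s)^2 ds (the drift term does not contribute). Here b(s) = 1/3, so
  b(s)^2 = 1/9.
Integrating from 0 to t:
  <X>_t = int_0^t (1/9) ds = t/9.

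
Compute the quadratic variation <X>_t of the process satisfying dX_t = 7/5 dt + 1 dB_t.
<X>_t = t

For an Itô process dX_t = a(t) dt + b(t) dB_t, the quadratic variation is <X>_t = int_0^t b(s)^2 ds (the drift term does not contribute). Here b(s) = 1, so
  b(s)^2 = 1.
Integrating from 0 to t:
  <X>_t = int_0^t (1) ds = t.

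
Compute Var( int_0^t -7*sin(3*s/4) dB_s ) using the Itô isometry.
Var = 49*t/2 - 49*sin(3*t/2)/3

The Itô integral of a deterministic integrand f(s) has mean 0 because each increment f(s) * (B_{s+ds} - B_s) has mean 0. By the Itô isometry:
  Var( int_0^t f(s) dB_s ) = E[ (int_0^t f(s) dB_s)^2 ] = int_0^t f(s)^2 ds.
Here f(s) = -7*sin(3*s/4), so f(s)^2 = 49*sin(3*s/4)^2. Integrate:
  int_0^t (49*sin(3*s/4)^2) ds = 49*t/2 - 49*sin(3*t/2)/3.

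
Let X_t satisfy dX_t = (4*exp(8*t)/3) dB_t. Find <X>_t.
<X>_t = exp(16*t)/9 - 1/9

For an Itô process dX_t = a(t) dt + b(t) dB_t, the quadratic variation is <X>_t = int_0^t b(s)^2 ds (the drift term does not contribute). Here b(s) = 4*exp(8*s)/3, so
  b(s)^2 = 16*exp(16*s)/9.
Integrating from 0 to t:
  <X>_t = int_0^t (16*exp(16*s)/9) ds = exp(16*t)/9 - 1/9.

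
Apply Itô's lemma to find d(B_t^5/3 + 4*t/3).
d(B_t^5/3 + 4*t/3) = (10*B_t^3/3 + 4/3) dt + (5*B_t^4/3) dB_t

Itô's formula for f(t, x): d f(t, B_t) = (f_t + (1/2) f_xx) dt + f_x dB_t. Compute partials of f(t, x) = 4*t/3 + x^5/3:
  f_t(t,x)  = 4/3
  f_x(t,x)  = 5*x^4/3
  f_xx(t,x) = 20*x^3/3
Assemble drift = f_t + (1/2) f_xx = 10*x^3/3 + 4/3 and diffusion = f_x = 5*x^4/3. Substituting x = B_t:
  d(B_t^5/3 + 4*t/3) = (10*B_t^3/3 + 4/3) dt + (5*B_t^4/3) dB_t.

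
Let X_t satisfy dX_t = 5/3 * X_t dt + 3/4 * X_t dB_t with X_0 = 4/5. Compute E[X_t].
E[X_t] = 4*exp(5*t/3)/5

For GBM dX = mu X dt + sigma X dB with X_0 = x_0, apply Itô to Y = log X: dY = (mu - sigma^2/2) dt + sigma dB, so Y_t = log(x_0) + (mu - sigma^2/2) t + sigma B_t and hence X_t = x_0 * exp((mu - sigma^2/2) t + sigma B_t).
With mu = 5/3, sigma = 3/4, x_0 = 4/5, this gives:
  X_t = 4/5 * exp((133/96) * t + (3/4) * B_t).
Since sigma*B_t ~ Normal(0, sigma^2 t), E[exp(sigma*B_t)] = exp(sigma^2 t / 2); so E[X_t] = x_0 * exp((mu - sigma^2/2) t) * exp(sigma^2 t / 2) = x_0 * exp(mu t) = 4*exp(5*t/3)/5.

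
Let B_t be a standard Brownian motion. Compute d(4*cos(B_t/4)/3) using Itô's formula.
d(4*cos(B_t/4)/3) = (-cos(B_t/4)/24) dt + (-sin(B_t/4)/3) dB_t

Itô's formula for f(B_t) gives d f(B_t) = f'(B_t) dB_t + (1/2) f''(B_t) dt. Compute derivatives of f(x) = 4*cos(x/4)/3:
  f'(x)  = -sin(x/4)/3
  f''(x) = -cos(x/4)/12
Substitute x = B_t and multiply the f'' term by 1/2:
  drift     = (1/2) * (-cos(x/4)/12) evaluated at B_t = -cos(B_t/4)/24
  diffusion = (-sin(x/4)/3) evaluated at B_t = -sin(B_t/4)/3
Therefore d(4*cos(B_t/4)/3) = (-cos(B_t/4)/24) dt + (-sin(B_t/4)/3) dB_t.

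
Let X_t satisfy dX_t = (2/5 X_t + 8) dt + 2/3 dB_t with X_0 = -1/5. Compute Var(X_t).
Var(X_t) = 5*exp(4*t/5)/9 - 5/9

The variance V(t) = Var(X_t) satisfies V'(t) = 2 a V(t) + c^2 with V(0) = 0 (drift coefficient is linear in X, diffusion is constant). With a = 2/5, c = 2/3, the solution is
  V(t) = (c^2 / (2 a)) * (exp(2 a t) - 1)
       = ((2/3)^2 / (2*(2/5))) * (exp((4/5) t) - 1)
       = 5*exp(4*t/5)/9 - 5/9.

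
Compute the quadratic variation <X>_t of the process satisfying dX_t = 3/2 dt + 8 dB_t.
<X>_t = 64*t

For an Itô process dX_t = a(t) dt + b(t) dB_t, the quadratic variation is <X>_t = int_0^t b(s)^2 ds (the drift term does not contribute). Here b(s) = 8, so
  b(s)^2 = 64.
Integrating from 0 to t:
  <X>_t = int_0^t (64) ds = 64*t.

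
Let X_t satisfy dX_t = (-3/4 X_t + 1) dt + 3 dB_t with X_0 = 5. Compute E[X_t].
E[X_t] = 4/3 + 11*exp(-3*t/4)/3

Taking expectations and using E[dB_t] = 0, the mean m(t) = E[X_t] satisfies the ODE m'(t) = a m(t) + b with m(0) = x_0. With a = -3/4, b = 1, x_0 = 5, the solution is
  m(t) = x_0 * exp(a t) + (b/a) * (exp(a t) - 1)
       = 5 * exp((-3/4) t) + (1/(-3/4)) * (exp((-3/4) t) - 1)
       = 4/3 + 11*exp(-3*t/4)/3.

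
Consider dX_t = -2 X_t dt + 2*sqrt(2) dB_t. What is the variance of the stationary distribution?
lim Var(X_t) = 2

The OU SDE dX = -theta X dt + sigma dB admits the integrating factor exp(theta t): d(exp(theta t) X_t) = sigma exp(theta t) dB_t. Integrating from 0 to t gives X_t = x_0 * exp(-theta t) + sigma * int_0^t exp(-theta (t-s)) dB_s for any initial x_0. The Itô integral has variance (by the Itô isometry) sigma^2 * int_0^t exp(-2 theta (t - s)) ds = sigma^2 * (1 - exp(-2 theta t)) / (2 theta), independent of x_0.
With theta = 2, sigma = 2*sqrt(2):
  Var(X_t) = (2*sqrt(2))^2 * (1 - exp(-2*2 t)) / (2 * 2) = 2 - 2*exp(-4*t).
As t -> infinity, exp(-2*2 t) -> 0, so the stationary variance is sigma^2 / (2 theta) = 2.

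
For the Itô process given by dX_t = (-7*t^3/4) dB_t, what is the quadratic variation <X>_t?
<X>_t = 7*t^7/16

For an Itô process dX_t = a(t) dt + b(t) dB_t, the quadratic variation is <X>_t = int_0^t b(s)^2 ds (the drift term does not contribute). Here b(s) = -7*s^3/4, so
  b(s)^2 = 49*s^6/16.
Integrating from 0 to t:
  <X>_t = int_0^t (49*s^6/16) ds = 7*t^7/16.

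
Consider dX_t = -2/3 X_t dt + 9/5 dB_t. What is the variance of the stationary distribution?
lim Var(X_t) = 243/100

The OU SDE dX = -theta X dt + sigma dB admits the integrating factor exp(theta t): d(exp(theta t) X_t) = sigma exp(theta t) dB_t. Integrating from 0 to t gives X_t = x_0 * exp(-theta t) + sigma * int_0^t exp(-theta (t-s)) dB_s for any initial x_0. The Itô integral has variance (by the Itô isometry) sigma^2 * int_0^t exp(-2 theta (t - s)) ds = sigma^2 * (1 - exp(-2 theta t)) / (2 theta), independent of x_0.
With theta = 2/3, sigma = 9/5:
  Var(X_t) = (9/5)^2 * (1 - exp(-2*2/3 t)) / (2 * 2/3) = 243/100 - 243*exp(-4*t/3)/100.
As t -> infinity, exp(-2*2/3 t) -> 0, so the stationary variance is sigma^2 / (2 theta) = 243/100.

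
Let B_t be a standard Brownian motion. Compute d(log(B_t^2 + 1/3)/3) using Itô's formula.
d(log(B_t^2 + 1/3)/3) = ((1 - 3*B_t^2)/(3*B_t^2 + 1)^2) dt + (2*B_t/(3*B_t^2 + 1)) dB_t

Itô's formula for f(B_t) gives d f(B_t) = f'(B_t) dB_t + (1/2) f''(B_t) dt. Compute derivatives of f(x) = log(x^2 + 1/3)/3:
  f'(x)  = 2*x/(3*x^2 + 1)
  f''(x) = 2*(1 - 3*x^2)/(3*x^2 + 1)^2
Substitute x = B_t and multiply the f'' term by 1/2:
  drift     = (1/2) * (2*(1 - 3*x^2)/(3*x^2 + 1)^2) evaluated at B_t = (1 - 3*B_t^2)/(3*B_t^2 + 1)^2
  diffusion = (2*x/(3*x^2 + 1)) evaluated at B_t = 2*B_t/(3*B_t^2 + 1)
Therefore d(log(B_t^2 + 1/3)/3) = ((1 - 3*B_t^2)/(3*B_t^2 + 1)^2) dt + (2*B_t/(3*B_t^2 + 1)) dB_t.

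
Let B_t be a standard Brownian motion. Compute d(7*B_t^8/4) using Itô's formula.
d(7*B_t^8/4) = (49*B_t^6) dt + (14*B_t^7) dB_t

Itô's formula for f(B_t) gives d f(B_t) = f'(B_t) dB_t + (1/2) f''(B_t) dt. Compute derivatives of f(x) = 7*x^8/4:
  f'(x)  = 14*x^7
  f''(x) = 98*x^6
Substitute x = B_t and multiply the f'' term by 1/2:
  drift     = (1/2) * (98*x^6) evaluated at B_t = 49*B_t^6
  diffusion = (14*x^7) evaluated at B_t = 14*B_t^7
Therefore d(7*B_t^8/4) = (49*B_t^6) dt + (14*B_t^7) dB_t.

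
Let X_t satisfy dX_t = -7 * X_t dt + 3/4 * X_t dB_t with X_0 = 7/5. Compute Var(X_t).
Var(X_t) = (49*exp(9*t/16) - 49)*exp(-14*t)/25

For GBM dX = mu X dt + sigma X dB with X_0 = x_0, apply Itô to Y = log X: dY = (mu - sigma^2/2) dt + sigma dB, so Y_t = log(x_0) + (mu - sigma^2/2) t + sigma B_t and hence X_t = x_0 * exp((mu - sigma^2/2) t + sigma B_t).
With mu = -7, sigma = 3/4, x_0 = 7/5, this gives:
  X_t = 7/5 * exp((-233/32) * t + (3/4) * B_t).
Since sigma*B_t ~ Normal(0, sigma^2 t), E[exp(sigma*B_t)] = exp(sigma^2 t / 2); so E[X_t] = x_0 * exp((mu - sigma^2/2) t) * exp(sigma^2 t / 2) = x_0 * exp(mu t) = 7*exp(-7*t)/5.
Var(X_t) = E[X_t^2] - (E[X_t])^2 = x_0^2 * exp(2 mu t) * (exp(sigma^2 t) - 1) = (49*exp(9*t/16) - 49)*exp(-14*t)/25.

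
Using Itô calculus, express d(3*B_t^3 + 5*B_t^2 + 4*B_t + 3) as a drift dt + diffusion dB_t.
d(3*B_t^3 + 5*B_t^2 + 4*B_t + 3) = (9*B_t + 5) dt + (9*B_t^2 + 10*B_t + 4) dB_t

Itô's formula for f(B_t) gives d f(B_t) = f'(B_t) dB_t + (1/2) f''(B_t) dt. Compute derivatives of f(x) = 3*x^3 + 5*x^2 + 4*x + 3:
  f'(x)  = 9*x^2 + 10*x + 4
  f''(x) = 18*x + 10
Substitute x = B_t and multiply the f'' term by 1/2:
  drift     = (1/2) * (18*x + 10) evaluated at B_t = 9*B_t + 5
  diffusion = (9*x^2 + 10*x + 4) evaluated at B_t = 9*B_t^2 + 10*B_t + 4
Therefore d(3*B_t^3 + 5*B_t^2 + 4*B_t + 3) = (9*B_t + 5) dt + (9*B_t^2 + 10*B_t + 4) dB_t.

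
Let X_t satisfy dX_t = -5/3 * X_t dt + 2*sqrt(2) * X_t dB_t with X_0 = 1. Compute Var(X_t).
Var(X_t) = (exp(8*t) - 1)*exp(-10*t/3)

For GBM dX = mu X dt + sigma X dB with X_0 = x_0, apply Itô to Y = log X: dY = (mu - sigma^2/2) dt + sigma dB, so Y_t = log(x_0) + (mu - sigma^2/2) t + sigma B_t and hence X_t = x_0 * exp((mu - sigma^2/2) t + sigma B_t).
With mu = -5/3, sigma = 2*sqrt(2), x_0 = 1, this gives:
  X_t = 1 * exp((-17/3) * t + (2*sqrt(2)) * B_t).
Since sigma*B_t ~ Normal(0, sigma^2 t), E[exp(sigma*B_t)] = exp(sigma^2 t / 2); so E[X_t] = x_0 * exp((mu - sigma^2/2) t) * exp(sigma^2 t / 2) = x_0 * exp(mu t) = exp(-5*t/3).
Var(X_t) = E[X_t^2] - (E[X_t])^2 = x_0^2 * exp(2 mu t) * (exp(sigma^2 t) - 1) = (exp(8*t) - 1)*exp(-10*t/3).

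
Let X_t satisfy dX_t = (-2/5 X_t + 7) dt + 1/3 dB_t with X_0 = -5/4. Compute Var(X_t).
Var(X_t) = 5/36 - 5*exp(-4*t/5)/36

The variance V(t) = Var(X_t) satisfies V'(t) = 2 a V(t) + c^2 with V(0) = 0 (drift coefficient is linear in X, diffusion is constant). With a = -2/5, c = 1/3, the solution is
  V(t) = (c^2 / (2 a)) * (exp(2 a t) - 1)
       = ((1/3)^2 / (2*(-2/5))) * (exp((-4/5) t) - 1)
       = 5/36 - 5*exp(-4*t/5)/36.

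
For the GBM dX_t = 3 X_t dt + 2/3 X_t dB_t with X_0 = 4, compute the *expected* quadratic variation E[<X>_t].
E[<X>_t] = 32*exp(58*t/9)/29 - 32/29

<X>_t = int_0^t ((2/3) * X_s)^2 ds. Taking expectation inside the integral: E[<X>_t] = (2/3)^2 * int_0^t E[X_s^2] ds. For GBM, E[X_s^2] = x_0^2 * exp((2 mu + sigma^2) s). Integrating:
  E[<X>_t] = (2/3)^2 * 4^2 * (exp((2*3 + (2/3)^2) t) - 1) / (2*3 + (2/3)^2)
           = (2/3)^2 * 4^2 * (exp((58/9) t) - 1) / (58/9) = 32*exp(58*t/9)/29 - 32/29.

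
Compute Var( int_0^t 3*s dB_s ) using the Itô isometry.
Var = 3*t^3

The Itô integral of a deterministic integrand f(s) has mean 0 because each increment f(s) * (B_{s+ds} - B_s) has mean 0. By the Itô isometry:
  Var( int_0^t f(s) dB_s ) = E[ (int_0^t f(s) dB_s)^2 ] = int_0^t f(s)^2 ds.
Here f(s) = 3*s, so f(s)^2 = 9*s^2. Integrate:
  int_0^t (9*s^2) ds = 3*t^3.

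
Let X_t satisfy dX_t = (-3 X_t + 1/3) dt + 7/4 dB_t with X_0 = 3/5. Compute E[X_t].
E[X_t] = 1/9 + 22*exp(-3*t)/45

Taking expectations and using E[dB_t] = 0, the mean m(t) = E[X_t] satisfies the ODE m'(t) = a m(t) + b with m(0) = x_0. With a = -3, b = 1/3, x_0 = 3/5, the solution is
  m(t) = x_0 * exp(a t) + (b/a) * (exp(a t) - 1)
       = (3/5) * exp((-3) t) + ((1/3)/(-3)) * (exp((-3) t) - 1)
       = 1/9 + 22*exp(-3*t)/45.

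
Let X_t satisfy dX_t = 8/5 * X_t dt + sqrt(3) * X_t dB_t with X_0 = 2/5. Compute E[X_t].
E[X_t] = 2*exp(8*t/5)/5

For GBM dX = mu X dt + sigma X dB with X_0 = x_0, apply Itô to Y = log X: dY = (mu - sigma^2/2) dt + sigma dB, so Y_t = log(x_0) + (mu - sigma^2/2) t + sigma B_t and hence X_t = x_0 * exp((mu - sigma^2/2) t + sigma B_t).
With mu = 8/5, sigma = sqrt(3), x_0 = 2/5, this gives:
  X_t = 2/5 * exp((1/10) * t + (sqrt(3)) * B_t).
Since sigma*B_t ~ Normal(0, sigma^2 t), E[exp(sigma*B_t)] = exp(sigma^2 t / 2); so E[X_t] = x_0 * exp((mu - sigma^2/2) t) * exp(sigma^2 t / 2) = x_0 * exp(mu t) = 2*exp(8*t/5)/5.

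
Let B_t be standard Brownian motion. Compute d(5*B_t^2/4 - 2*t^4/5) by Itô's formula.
d(5*B_t^2/4 - 2*t^4/5) = (5/4 - 8*t^3/5) dt + (5*B_t/2) dB_t

Itô's formula for f(t, x): d f(t, B_t) = (f_t + (1/2) f_xx) dt + f_x dB_t. Compute partials of f(t, x) = -2*t^4/5 + 5*x^2/4:
  f_t(t,x)  = -8*t^3/5
  f_x(t,x)  = 5*x/2
  f_xx(t,x) = 5/2
Assemble drift = f_t + (1/2) f_xx = 5/4 - 8*t^3/5 and diffusion = f_x = 5*x/2. Substituting x = B_t:
  d(5*B_t^2/4 - 2*t^4/5) = (5/4 - 8*t^3/5) dt + (5*B_t/2) dB_t.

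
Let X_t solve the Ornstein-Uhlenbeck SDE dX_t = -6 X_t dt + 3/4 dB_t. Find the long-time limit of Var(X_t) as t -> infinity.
lim Var(X_t) = 3/64

The OU SDE dX = -theta X dt + sigma dB admits the integrating factor exp(theta t): d(exp(theta t) X_t) = sigma exp(theta t) dB_t. Integrating from 0 to t gives X_t = x_0 * exp(-theta t) + sigma * int_0^t exp(-theta (t-s)) dB_s for any initial x_0. The Itô integral has variance (by the Itô isometry) sigma^2 * int_0^t exp(-2 theta (t - s)) ds = sigma^2 * (1 - exp(-2 theta t)) / (2 theta), independent of x_0.
With theta = 6, sigma = 3/4:
  Var(X_t) = (3/4)^2 * (1 - exp(-2*6 t)) / (2 * 6) = 3/64 - 3*exp(-12*t)/64.
As t -> infinity, exp(-2*6 t) -> 0, so the stationary variance is sigma^2 / (2 theta) = 3/64.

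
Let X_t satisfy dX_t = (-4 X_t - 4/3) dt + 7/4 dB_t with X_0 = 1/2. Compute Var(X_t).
Var(X_t) = 49/128 - 49*exp(-8*t)/128

The variance V(t) = Var(X_t) satisfies V'(t) = 2 a V(t) + c^2 with V(0) = 0 (drift coefficient is linear in X, diffusion is constant). With a = -4, c = 7/4, the solution is
  V(t) = (c^2 / (2 a)) * (exp(2 a t) - 1)
       = ((7/4)^2 / (2*(-4))) * (exp((-8) t) - 1)
       = 49/128 - 49*exp(-8*t)/128.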